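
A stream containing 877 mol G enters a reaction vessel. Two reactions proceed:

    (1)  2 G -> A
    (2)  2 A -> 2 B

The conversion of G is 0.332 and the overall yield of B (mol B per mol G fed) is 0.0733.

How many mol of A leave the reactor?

81.3 mol

Conversion of G: G consumed = 2ξ₁ = 0.332 × 877 → ξ₁ = 145.6 mol.
Yield of B: 2ξ₂ / 877 = 0.0733 → ξ₂ = 32.14 mol.
Outlet amounts (n = n₀ + Σ ν·ξ):
  G: 877 − 2(145.6) = 585.8
  A: 0 + 1(145.6) − 2(32.14) = 81.3
  B: 0 + 2(32.14) = 64.28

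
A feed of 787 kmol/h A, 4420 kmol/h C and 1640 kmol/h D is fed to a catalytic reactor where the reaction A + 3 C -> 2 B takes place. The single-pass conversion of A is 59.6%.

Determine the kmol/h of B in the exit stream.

A reacted = 0.596 × 787 = 469.1 kmol/h; ν_A = −1, so ξ = 469.1/1 = 469.1 kmol/h.
Outlet amounts (n = n₀ + ν ξ):
  A: 787 − 1(469.1) = 317.9
  C: 4420 − 3(469.1) = 3013
  B: 0 + 2(469.1) = 938.1
  D: 1640 (inert)

938 kmol/h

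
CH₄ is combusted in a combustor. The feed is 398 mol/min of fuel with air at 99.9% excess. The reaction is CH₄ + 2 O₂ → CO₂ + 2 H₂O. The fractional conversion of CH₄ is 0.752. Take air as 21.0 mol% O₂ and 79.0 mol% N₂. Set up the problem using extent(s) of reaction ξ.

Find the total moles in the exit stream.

Stoichiometric O₂ = 2 × 398 = 796 mol/min; O₂ fed = 796 × 1.999 = 1591 mol/min.
N₂ fed = 1591 × 79/21 = 5986 mol/min.
Fuel reacted = 0.752 × 398 → ξ = 299.3 mol/min.
Outlet (n = n₀ + ν ξ):
  CH₄: 398 − 1(299.3) = 98.7
  O₂: 1591 − 2(299.3) = 992.6
  N₂: 5986 (inert)
  CO₂: 0 + 1(299.3) = 299.3
  H₂O: 0 + 2(299.3) = 598.6
Total out = 98.7 + 992.6 + 5986 + 299.3 + 598.6 = 7975 mol/min.

7980 mol/min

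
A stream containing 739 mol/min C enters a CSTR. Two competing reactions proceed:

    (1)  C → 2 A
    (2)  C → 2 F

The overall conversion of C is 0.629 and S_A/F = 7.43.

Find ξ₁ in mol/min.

ξ₁ = 410 mol/min

Conversion of C: C consumed = 0.629 × 739 = 464.8 mol/min = 1ξ₁ + 1ξ₂.
Selectivity: 2ξ₁ / (2ξ₂) = 7.43 → ξ₁ = 7.43 ξ₂.
Substitute: (1·7.43 + 1) ξ₂ = 464.8 → ξ₂ = 55.14 mol/min, ξ₁ = 409.7 mol/min.
Outlet amounts (n = n₀ + Σ ν·ξ):
  C: 739 − 1(409.7) − 1(55.14) = 274.2
  A: 0 + 2(409.7) = 819.4
  F: 0 + 2(55.14) = 110.3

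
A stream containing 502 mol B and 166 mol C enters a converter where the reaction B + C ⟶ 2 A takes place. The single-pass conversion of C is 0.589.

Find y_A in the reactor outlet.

C reacted = 0.589 × 166 = 97.77 mol; ν_C = −1, so ξ = 97.77/1 = 97.77 mol.
Outlet amounts (n = n₀ + ν ξ):
  B: 502 − 1(97.77) = 404.2
  C: 166 − 1(97.77) = 68.23
  A: 0 + 2(97.77) = 195.5
Total out = 668 mol; y_A = 195.5 / 668 = 0.2927.

0.293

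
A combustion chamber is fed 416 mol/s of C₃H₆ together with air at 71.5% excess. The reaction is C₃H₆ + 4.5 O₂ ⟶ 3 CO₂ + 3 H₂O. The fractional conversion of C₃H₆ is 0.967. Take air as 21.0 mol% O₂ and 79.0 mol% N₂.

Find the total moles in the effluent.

15900 mol/s

Stoichiometric O₂ = 4.5 × 416 = 1872 mol/s; O₂ fed = 1872 × 1.715 = 3210 mol/s.
N₂ fed = 3210 × 79/21 = 12080 mol/s.
Fuel reacted = 0.967 × 416 → ξ = 402.3 mol/s.
Outlet (n = n₀ + ν ξ):
  C₃H₆: 416 − 1(402.3) = 13.73
  O₂: 3210 − 4.5(402.3) = 1400
  N₂: 12080 (inert)
  CO₂: 0 + 3(402.3) = 1207
  H₂O: 0 + 3(402.3) = 1207
Total out = 13.73 + 1400 + 12080 + 1207 + 1207 = 15910 mol/s.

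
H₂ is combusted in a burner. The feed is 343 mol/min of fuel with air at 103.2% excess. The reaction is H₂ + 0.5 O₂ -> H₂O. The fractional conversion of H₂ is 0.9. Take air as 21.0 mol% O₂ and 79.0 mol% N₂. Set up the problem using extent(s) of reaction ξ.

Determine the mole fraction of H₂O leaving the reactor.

0.167

Stoichiometric O₂ = 0.5 × 343 = 171.5 mol/min; O₂ fed = 171.5 × 2.032 = 348.5 mol/min.
N₂ fed = 348.5 × 79/21 = 1311 mol/min.
Fuel reacted = 0.9 × 343 → ξ = 308.7 mol/min.
Outlet (n = n₀ + ν ξ):
  H₂: 343 − 1(308.7) = 34.3
  O₂: 348.5 − 0.5(308.7) = 194.1
  N₂: 1311 (inert)
  H₂O: 0 + 1(308.7) = 308.7
Total out = 1848 mol/min; y_H₂O = 308.7 / 1848 = 0.167.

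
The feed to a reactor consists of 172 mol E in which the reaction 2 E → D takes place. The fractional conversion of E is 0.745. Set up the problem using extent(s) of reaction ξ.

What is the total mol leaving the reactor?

E reacted = 0.745 × 172 = 128.1 mol; ν_E = −2, so ξ = 128.1/2 = 64.07 mol.
Outlet amounts (n = n₀ + ν ξ):
  E: 172 − 2(64.07) = 43.86
  D: 0 + 1(64.07) = 64.07
Total out = 43.86 + 64.07 = 107.9 mol.

108 mol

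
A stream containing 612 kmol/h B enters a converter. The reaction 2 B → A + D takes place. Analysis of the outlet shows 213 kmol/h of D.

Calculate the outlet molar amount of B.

For D: n = n₀ + 1ξ → 213 = 0 + 1ξ, giving ξ = 213 kmol/h.
Outlet amounts (n = n₀ + ν ξ):
  B: 612 − 2(213) = 186
  A: 0 + 1(213) = 213
  D: 0 + 1(213) = 213

186 kmol/h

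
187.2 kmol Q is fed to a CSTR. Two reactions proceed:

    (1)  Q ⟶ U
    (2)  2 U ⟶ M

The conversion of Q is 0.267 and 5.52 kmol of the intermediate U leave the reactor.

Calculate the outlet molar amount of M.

22.2 kmol

Conversion of Q: Q consumed = 1ξ₁ = 0.267 × 187.2 → ξ₁ = 49.98 kmol.
U balance: n_U = 0 + 1ξ₁ − 2ξ₂ = 5.52 → ξ₂ = (1·49.98 − 5.52)/2 = 22.23 kmol.
Outlet amounts (n = n₀ + Σ ν·ξ):
  Q: 187.2 − 1(49.98) = 137.2
  U: 0 + 1(49.98) − 2(22.23) = 5.52
  M: 0 + 1(22.23) = 22.23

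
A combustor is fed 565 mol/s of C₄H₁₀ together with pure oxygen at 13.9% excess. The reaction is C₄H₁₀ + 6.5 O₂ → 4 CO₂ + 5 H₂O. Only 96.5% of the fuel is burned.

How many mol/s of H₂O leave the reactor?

2730 mol/s

Stoichiometric O₂ = 6.5 × 565 = 3672 mol/s; O₂ fed = 3672 × 1.139 = 4183 mol/s.
Fuel reacted = 0.965 × 565 → ξ = 545.2 mol/s.
Outlet (n = n₀ + ν ξ):
  C₄H₁₀: 565 − 1(545.2) = 19.77
  O₂: 4183 − 6.5(545.2) = 639
  CO₂: 0 + 4(545.2) = 2181
  H₂O: 0 + 5(545.2) = 2726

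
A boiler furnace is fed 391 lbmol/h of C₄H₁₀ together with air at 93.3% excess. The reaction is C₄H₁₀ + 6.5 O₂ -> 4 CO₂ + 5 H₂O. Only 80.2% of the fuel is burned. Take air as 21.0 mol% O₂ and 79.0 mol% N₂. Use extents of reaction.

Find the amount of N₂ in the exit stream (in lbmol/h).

18500 lbmol/h

Stoichiometric O₂ = 6.5 × 391 = 2542 lbmol/h; O₂ fed = 2542 × 1.933 = 4913 lbmol/h.
N₂ fed = 4913 × 79/21 = 18480 lbmol/h.
Fuel reacted = 0.802 × 391 → ξ = 313.6 lbmol/h.
Outlet (n = n₀ + ν ξ):
  C₄H₁₀: 391 − 1(313.6) = 77.42
  O₂: 4913 − 6.5(313.6) = 2874
  N₂: 18480 (inert)
  CO₂: 0 + 4(313.6) = 1254
  H₂O: 0 + 5(313.6) = 1568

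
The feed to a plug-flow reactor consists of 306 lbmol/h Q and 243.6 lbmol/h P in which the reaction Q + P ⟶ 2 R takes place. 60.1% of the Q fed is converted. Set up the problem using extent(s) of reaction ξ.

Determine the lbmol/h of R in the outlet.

368 lbmol/h

Q reacted = 0.601 × 306 = 183.9 lbmol/h; ν_Q = −1, so ξ = 183.9/1 = 183.9 lbmol/h.
Outlet amounts (n = n₀ + ν ξ):
  Q: 306 − 1(183.9) = 122.1
  P: 243.6 − 1(183.9) = 59.69
  R: 0 + 2(183.9) = 367.8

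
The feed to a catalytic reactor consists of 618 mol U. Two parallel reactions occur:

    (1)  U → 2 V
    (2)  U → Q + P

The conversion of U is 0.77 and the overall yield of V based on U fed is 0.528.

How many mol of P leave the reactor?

313 mol

Yield of V: 2ξ₁ / 618 = 0.528 → ξ₁ = 163.2 mol.
Conversion of U: 1ξ₁ + 1ξ₂ = 0.77 × 618 = 475.9 → ξ₂ = 312.7 mol.
Outlet amounts (n = n₀ + Σ ν·ξ):
  U: 618 − 1(163.2) − 1(312.7) = 142.1
  V: 0 + 2(163.2) = 326.3
  Q: 0 + 1(312.7) = 312.7
  P: 0 + 1(312.7) = 312.7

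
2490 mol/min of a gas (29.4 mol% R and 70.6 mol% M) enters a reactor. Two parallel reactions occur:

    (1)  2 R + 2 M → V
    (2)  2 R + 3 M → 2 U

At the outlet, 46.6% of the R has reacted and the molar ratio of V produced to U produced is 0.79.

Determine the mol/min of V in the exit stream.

104 mol/min

Conversion of R: R consumed = 0.466 × 732.1 = 341.1 mol/min = 2ξ₁ + 2ξ₂.
Selectivity: 1ξ₁ / (2ξ₂) = 0.79 → ξ₁ = 1.58 ξ₂.
Substitute: (2·1.58 + 2) ξ₂ = 341.1 → ξ₂ = 66.11 mol/min, ξ₁ = 104.5 mol/min.
Outlet amounts (n = n₀ + Σ ν·ξ):
  R: 732.1 − 2(104.5) − 2(66.11) = 390.9
  M: 1758 − 2(104.5) − 3(66.11) = 1351
  V: 0 + 1(104.5) = 104.5
  U: 0 + 2(66.11) = 132.2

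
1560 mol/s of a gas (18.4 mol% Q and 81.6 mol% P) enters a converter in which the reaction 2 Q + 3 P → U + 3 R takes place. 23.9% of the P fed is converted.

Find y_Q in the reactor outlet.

0.0577

P reacted = 0.239 × 1273 = 304.2 mol/s; ν_P = −3, so ξ = 304.2/3 = 101.4 mol/s.
Outlet amounts (n = n₀ + ν ξ):
  Q: 287 − 2(101.4) = 84.22
  P: 1273 − 3(101.4) = 968.7
  U: 0 + 1(101.4) = 101.4
  R: 0 + 3(101.4) = 304.2
Total out = 1459 mol/s; y_Q = 84.22 / 1459 = 0.05774.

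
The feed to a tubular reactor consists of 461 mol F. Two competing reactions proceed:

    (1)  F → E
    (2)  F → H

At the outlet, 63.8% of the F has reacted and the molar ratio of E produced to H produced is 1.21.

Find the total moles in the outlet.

461 mol

Conversion of F: F consumed = 0.638 × 461 = 294.1 mol = 1ξ₁ + 1ξ₂.
Selectivity: 1ξ₁ / (1ξ₂) = 1.21 → ξ₁ = 1.21 ξ₂.
Substitute: (1·1.21 + 1) ξ₂ = 294.1 → ξ₂ = 133.1 mol, ξ₁ = 161 mol.
Outlet amounts (n = n₀ + Σ ν·ξ):
  F: 461 − 1(161) − 1(133.1) = 166.9
  E: 0 + 1(161) = 161
  H: 0 + 1(133.1) = 133.1
Total out = 166.9 + 161 + 133.1 = 461 mol.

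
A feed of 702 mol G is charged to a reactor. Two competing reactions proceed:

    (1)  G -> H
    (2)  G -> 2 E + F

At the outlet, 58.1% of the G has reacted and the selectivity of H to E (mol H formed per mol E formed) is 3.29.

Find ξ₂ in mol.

Conversion of G: G consumed = 0.581 × 702 = 407.9 mol = 1ξ₁ + 1ξ₂.
Selectivity: 1ξ₁ / (2ξ₂) = 3.29 → ξ₁ = 6.58 ξ₂.
Substitute: (1·6.58 + 1) ξ₂ = 407.9 → ξ₂ = 53.81 mol, ξ₁ = 354.1 mol.
Outlet amounts (n = n₀ + Σ ν·ξ):
  G: 702 − 1(354.1) − 1(53.81) = 294.1
  H: 0 + 1(354.1) = 354.1
  E: 0 + 2(53.81) = 107.6
  F: 0 + 1(53.81) = 53.81

ξ₂ = 53.8 mol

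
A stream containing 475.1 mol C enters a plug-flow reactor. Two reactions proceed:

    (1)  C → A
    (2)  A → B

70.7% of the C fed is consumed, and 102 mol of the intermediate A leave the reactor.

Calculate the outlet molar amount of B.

Conversion of C: C consumed = 1ξ₁ = 0.707 × 475.1 → ξ₁ = 335.9 mol.
A balance: n_A = 0 + 1ξ₁ − 1ξ₂ = 102 → ξ₂ = (1·335.9 − 102)/1 = 233.9 mol.
Outlet amounts (n = n₀ + Σ ν·ξ):
  C: 475.1 − 1(335.9) = 139.2
  A: 0 + 1(335.9) − 1(233.9) = 102
  B: 0 + 1(233.9) = 233.9

234 mol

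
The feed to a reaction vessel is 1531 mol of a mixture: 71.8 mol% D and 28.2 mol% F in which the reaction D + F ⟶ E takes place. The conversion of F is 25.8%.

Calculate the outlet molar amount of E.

F reacted = 0.258 × 431.7 = 111.4 mol; ν_F = −1, so ξ = 111.4/1 = 111.4 mol.
Outlet amounts (n = n₀ + ν ξ):
  D: 1099 − 1(111.4) = 987.9
  F: 431.7 − 1(111.4) = 320.4
  E: 0 + 1(111.4) = 111.4

111 mol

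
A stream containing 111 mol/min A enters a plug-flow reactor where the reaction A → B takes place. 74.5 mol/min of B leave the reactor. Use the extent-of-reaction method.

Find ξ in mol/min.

ξ = 74.5 mol/min

For B: n = n₀ + 1ξ → 74.5 = 0 + 1ξ, giving ξ = 74.5 mol/min.
Outlet amounts (n = n₀ + ν ξ):
  A: 111 − 1(74.5) = 36.5
  B: 0 + 1(74.5) = 74.5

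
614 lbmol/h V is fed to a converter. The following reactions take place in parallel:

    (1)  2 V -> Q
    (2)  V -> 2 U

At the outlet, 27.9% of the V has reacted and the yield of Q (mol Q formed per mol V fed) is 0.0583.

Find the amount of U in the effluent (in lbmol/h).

199 lbmol/h

Yield of Q: 1ξ₁ / 614 = 0.0583 → ξ₁ = 35.8 lbmol/h.
Conversion of V: 2ξ₁ + 1ξ₂ = 0.279 × 614 = 171.3 → ξ₂ = 99.71 lbmol/h.
Outlet amounts (n = n₀ + Σ ν·ξ):
  V: 614 − 2(35.8) − 1(99.71) = 442.7
  Q: 0 + 1(35.8) = 35.8
  U: 0 + 2(99.71) = 199.4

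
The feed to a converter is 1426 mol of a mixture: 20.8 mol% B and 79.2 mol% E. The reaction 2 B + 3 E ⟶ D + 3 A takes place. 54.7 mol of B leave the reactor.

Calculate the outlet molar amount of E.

For B: n = n₀ − 2ξ → 54.7 = 296.6 − 2ξ, giving ξ = 121 mol.
Outlet amounts (n = n₀ + ν ξ):
  B: 296.6 − 2(121) = 54.7
  E: 1129 − 3(121) = 766.5
  D: 0 + 1(121) = 121
  A: 0 + 3(121) = 362.9

767 mol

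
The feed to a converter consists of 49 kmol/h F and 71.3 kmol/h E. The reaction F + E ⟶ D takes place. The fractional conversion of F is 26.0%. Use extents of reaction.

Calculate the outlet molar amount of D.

F reacted = 0.26 × 49 = 12.74 kmol/h; ν_F = −1, so ξ = 12.74/1 = 12.74 kmol/h.
Outlet amounts (n = n₀ + ν ξ):
  F: 49 − 1(12.74) = 36.26
  E: 71.3 − 1(12.74) = 58.56
  D: 0 + 1(12.74) = 12.74

12.7 kmol/h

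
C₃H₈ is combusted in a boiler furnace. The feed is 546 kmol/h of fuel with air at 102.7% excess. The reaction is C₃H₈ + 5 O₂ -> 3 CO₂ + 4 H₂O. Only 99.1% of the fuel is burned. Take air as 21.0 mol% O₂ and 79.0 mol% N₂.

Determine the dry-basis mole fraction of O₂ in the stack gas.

0.112

Stoichiometric O₂ = 5 × 546 = 2730 kmol/h; O₂ fed = 2730 × 2.027 = 5534 kmol/h.
N₂ fed = 5534 × 79/21 = 20820 kmol/h.
Fuel reacted = 0.991 × 546 → ξ = 541.1 kmol/h.
Outlet (n = n₀ + ν ξ):
  C₃H₈: 546 − 1(541.1) = 4.914
  O₂: 5534 − 5(541.1) = 2828
  N₂: 20820 (inert)
  CO₂: 0 + 3(541.1) = 1623
  H₂O: 0 + 4(541.1) = 2164
Dry total = 25270 kmol/h; y_O₂ (dry) = 2828 / 25270 = 0.1119.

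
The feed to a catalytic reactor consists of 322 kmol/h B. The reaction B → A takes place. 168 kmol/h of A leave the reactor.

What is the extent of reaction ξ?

For A: n = n₀ + 1ξ → 168 = 0 + 1ξ, giving ξ = 168 kmol/h.
Outlet amounts (n = n₀ + ν ξ):
  B: 322 − 1(168) = 154
  A: 0 + 1(168) = 168

ξ = 168 kmol/h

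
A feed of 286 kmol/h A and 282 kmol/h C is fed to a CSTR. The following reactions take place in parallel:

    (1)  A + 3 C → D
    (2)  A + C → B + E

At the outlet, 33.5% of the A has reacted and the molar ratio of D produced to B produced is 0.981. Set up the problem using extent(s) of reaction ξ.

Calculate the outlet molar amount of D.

Conversion of A: A consumed = 0.335 × 286 = 95.81 kmol/h = 1ξ₁ + 1ξ₂.
Selectivity: 1ξ₁ / (1ξ₂) = 0.981 → ξ₁ = 0.981 ξ₂.
Substitute: (1·0.981 + 1) ξ₂ = 95.81 → ξ₂ = 48.36 kmol/h, ξ₁ = 47.45 kmol/h.
Outlet amounts (n = n₀ + Σ ν·ξ):
  A: 286 − 1(47.45) − 1(48.36) = 190.2
  C: 282 − 3(47.45) − 1(48.36) = 91.3
  D: 0 + 1(47.45) = 47.45
  B: 0 + 1(48.36) = 48.36
  E: 0 + 1(48.36) = 48.36

47.4 kmol/h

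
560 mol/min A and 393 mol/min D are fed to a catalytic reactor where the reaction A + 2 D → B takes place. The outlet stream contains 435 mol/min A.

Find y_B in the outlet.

0.178

For A: n = n₀ − 1ξ → 435 = 560 − 1ξ, giving ξ = 125 mol/min.
Outlet amounts (n = n₀ + ν ξ):
  A: 560 − 1(125) = 435
  D: 393 − 2(125) = 143
  B: 0 + 1(125) = 125
Total out = 703 mol/min; y_B = 125 / 703 = 0.1778.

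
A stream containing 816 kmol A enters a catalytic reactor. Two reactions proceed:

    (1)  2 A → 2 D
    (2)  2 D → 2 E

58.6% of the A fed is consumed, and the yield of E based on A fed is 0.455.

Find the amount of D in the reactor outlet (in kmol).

Conversion of A: A consumed = 2ξ₁ = 0.586 × 816 → ξ₁ = 239.1 kmol.
Yield of E: 2ξ₂ / 816 = 0.455 → ξ₂ = 185.6 kmol.
Outlet amounts (n = n₀ + Σ ν·ξ):
  A: 816 − 2(239.1) = 337.8
  D: 0 + 2(239.1) − 2(185.6) = 106.9
  E: 0 + 2(185.6) = 371.3

107 kmol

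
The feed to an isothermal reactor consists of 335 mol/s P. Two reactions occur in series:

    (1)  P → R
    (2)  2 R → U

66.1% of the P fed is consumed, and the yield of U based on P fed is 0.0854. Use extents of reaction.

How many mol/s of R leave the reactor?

Conversion of P: P consumed = 1ξ₁ = 0.661 × 335 → ξ₁ = 221.4 mol/s.
Yield of U: 1ξ₂ / 335 = 0.0854 → ξ₂ = 28.61 mol/s.
Outlet amounts (n = n₀ + Σ ν·ξ):
  P: 335 − 1(221.4) = 113.6
  R: 0 + 1(221.4) − 2(28.61) = 164.2
  U: 0 + 1(28.61) = 28.61

164 mol/s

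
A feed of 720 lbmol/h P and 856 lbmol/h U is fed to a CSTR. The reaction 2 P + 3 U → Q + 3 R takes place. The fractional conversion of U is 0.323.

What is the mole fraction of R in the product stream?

0.186

U reacted = 0.323 × 856 = 276.5 lbmol/h; ν_U = −3, so ξ = 276.5/3 = 92.16 lbmol/h.
Outlet amounts (n = n₀ + ν ξ):
  P: 720 − 2(92.16) = 535.7
  U: 856 − 3(92.16) = 579.5
  Q: 0 + 1(92.16) = 92.16
  R: 0 + 3(92.16) = 276.5
Total out = 1484 lbmol/h; y_R = 276.5 / 1484 = 0.1863.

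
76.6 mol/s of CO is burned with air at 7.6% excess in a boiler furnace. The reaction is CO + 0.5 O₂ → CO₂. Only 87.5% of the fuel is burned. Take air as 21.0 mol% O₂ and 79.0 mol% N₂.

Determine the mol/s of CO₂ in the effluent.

Stoichiometric O₂ = 0.5 × 76.6 = 38.3 mol/s; O₂ fed = 38.3 × 1.076 = 41.21 mol/s.
N₂ fed = 41.21 × 79/21 = 155 mol/s.
Fuel reacted = 0.875 × 76.6 → ξ = 67.02 mol/s.
Outlet (n = n₀ + ν ξ):
  CO: 76.6 − 1(67.02) = 9.575
  O₂: 41.21 − 0.5(67.02) = 7.698
  N₂: 155 (inert)
  CO₂: 0 + 1(67.02) = 67.02

67 mol/s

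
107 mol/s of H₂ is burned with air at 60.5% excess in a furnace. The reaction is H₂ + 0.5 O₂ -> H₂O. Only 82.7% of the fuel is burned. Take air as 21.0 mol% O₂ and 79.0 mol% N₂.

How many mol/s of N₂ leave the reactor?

Stoichiometric O₂ = 0.5 × 107 = 53.5 mol/s; O₂ fed = 53.5 × 1.605 = 85.87 mol/s.
N₂ fed = 85.87 × 79/21 = 323 mol/s.
Fuel reacted = 0.827 × 107 → ξ = 88.49 mol/s.
Outlet (n = n₀ + ν ξ):
  H₂: 107 − 1(88.49) = 18.51
  O₂: 85.87 − 0.5(88.49) = 41.62
  N₂: 323 (inert)
  H₂O: 0 + 1(88.49) = 88.49

323 mol/s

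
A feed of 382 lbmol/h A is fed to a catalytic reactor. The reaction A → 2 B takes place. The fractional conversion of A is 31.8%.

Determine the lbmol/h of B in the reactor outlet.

243 lbmol/h

A reacted = 0.318 × 382 = 121.5 lbmol/h; ν_A = −1, so ξ = 121.5/1 = 121.5 lbmol/h.
Outlet amounts (n = n₀ + ν ξ):
  A: 382 − 1(121.5) = 260.5
  B: 0 + 2(121.5) = 243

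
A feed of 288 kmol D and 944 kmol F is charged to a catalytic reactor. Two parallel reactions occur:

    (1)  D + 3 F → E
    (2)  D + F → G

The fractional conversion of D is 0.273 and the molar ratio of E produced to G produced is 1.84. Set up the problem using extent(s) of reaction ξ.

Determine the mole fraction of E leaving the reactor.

0.0484

Conversion of D: D consumed = 0.273 × 288 = 78.62 kmol = 1ξ₁ + 1ξ₂.
Selectivity: 1ξ₁ / (1ξ₂) = 1.84 → ξ₁ = 1.84 ξ₂.
Substitute: (1·1.84 + 1) ξ₂ = 78.62 → ξ₂ = 27.68 kmol, ξ₁ = 50.94 kmol.
Outlet amounts (n = n₀ + Σ ν·ξ):
  D: 288 − 1(50.94) − 1(27.68) = 209.4
  F: 944 − 3(50.94) − 1(27.68) = 763.5
  E: 0 + 1(50.94) = 50.94
  G: 0 + 1(27.68) = 27.68
Total out = 1051 kmol; y_E = 50.94 / 1051 = 0.04844.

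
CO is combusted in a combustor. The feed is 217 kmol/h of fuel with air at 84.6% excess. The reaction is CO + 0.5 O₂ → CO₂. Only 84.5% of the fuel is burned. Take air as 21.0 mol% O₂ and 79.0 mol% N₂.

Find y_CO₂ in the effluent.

0.17

Stoichiometric O₂ = 0.5 × 217 = 108.5 kmol/h; O₂ fed = 108.5 × 1.846 = 200.3 kmol/h.
N₂ fed = 200.3 × 79/21 = 753.5 kmol/h.
Fuel reacted = 0.845 × 217 → ξ = 183.4 kmol/h.
Outlet (n = n₀ + ν ξ):
  CO: 217 − 1(183.4) = 33.64
  O₂: 200.3 − 0.5(183.4) = 108.6
  N₂: 753.5 (inert)
  CO₂: 0 + 1(183.4) = 183.4
Total out = 1079 kmol/h; y_CO₂ = 183.4 / 1079 = 0.1699.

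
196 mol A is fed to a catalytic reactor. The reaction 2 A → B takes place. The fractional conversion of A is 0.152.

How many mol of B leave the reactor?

A reacted = 0.152 × 196 = 29.79 mol; ν_A = −2, so ξ = 29.79/2 = 14.9 mol.
Outlet amounts (n = n₀ + ν ξ):
  A: 196 − 2(14.9) = 166.2
  B: 0 + 1(14.9) = 14.9

14.9 mol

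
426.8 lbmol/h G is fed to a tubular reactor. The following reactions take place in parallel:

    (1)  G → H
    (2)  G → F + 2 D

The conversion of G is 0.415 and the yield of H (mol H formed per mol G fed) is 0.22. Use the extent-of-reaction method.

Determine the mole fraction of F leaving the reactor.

Yield of H: 1ξ₁ / 426.8 = 0.22 → ξ₁ = 93.9 lbmol/h.
Conversion of G: 1ξ₁ + 1ξ₂ = 0.415 × 426.8 = 177.1 → ξ₂ = 83.23 lbmol/h.
Outlet amounts (n = n₀ + Σ ν·ξ):
  G: 426.8 − 1(93.9) − 1(83.23) = 249.7
  H: 0 + 1(93.9) = 93.9
  F: 0 + 1(83.23) = 83.23
  D: 0 + 2(83.23) = 166.5
Total out = 593.3 lbmol/h; y_F = 83.23 / 593.3 = 0.1403.

0.14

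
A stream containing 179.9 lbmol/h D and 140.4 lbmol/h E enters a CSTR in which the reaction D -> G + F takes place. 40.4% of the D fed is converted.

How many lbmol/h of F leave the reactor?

D reacted = 0.404 × 179.9 = 72.68 lbmol/h; ν_D = −1, so ξ = 72.68/1 = 72.68 lbmol/h.
Outlet amounts (n = n₀ + ν ξ):
  D: 179.9 − 1(72.68) = 107.2
  G: 0 + 1(72.68) = 72.68
  F: 0 + 1(72.68) = 72.68
  E: 140.4 (inert)

72.7 lbmol/h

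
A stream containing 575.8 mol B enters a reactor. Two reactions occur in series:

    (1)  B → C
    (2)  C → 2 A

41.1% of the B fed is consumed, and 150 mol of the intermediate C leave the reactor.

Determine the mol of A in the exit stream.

173 mol

Conversion of B: B consumed = 1ξ₁ = 0.411 × 575.8 → ξ₁ = 236.7 mol.
C balance: n_C = 0 + 1ξ₁ − 1ξ₂ = 150 → ξ₂ = (1·236.7 − 150)/1 = 86.65 mol.
Outlet amounts (n = n₀ + Σ ν·ξ):
  B: 575.8 − 1(236.7) = 339.1
  C: 0 + 1(236.7) − 1(86.65) = 150
  A: 0 + 2(86.65) = 173.3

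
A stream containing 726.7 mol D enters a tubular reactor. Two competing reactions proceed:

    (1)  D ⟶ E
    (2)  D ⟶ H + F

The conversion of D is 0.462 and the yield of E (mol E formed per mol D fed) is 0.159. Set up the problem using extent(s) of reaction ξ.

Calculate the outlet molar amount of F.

Yield of E: 1ξ₁ / 726.7 = 0.159 → ξ₁ = 115.5 mol.
Conversion of D: 1ξ₁ + 1ξ₂ = 0.462 × 726.7 = 335.7 → ξ₂ = 220.2 mol.
Outlet amounts (n = n₀ + Σ ν·ξ):
  D: 726.7 − 1(115.5) − 1(220.2) = 391
  E: 0 + 1(115.5) = 115.5
  H: 0 + 1(220.2) = 220.2
  F: 0 + 1(220.2) = 220.2

220 mol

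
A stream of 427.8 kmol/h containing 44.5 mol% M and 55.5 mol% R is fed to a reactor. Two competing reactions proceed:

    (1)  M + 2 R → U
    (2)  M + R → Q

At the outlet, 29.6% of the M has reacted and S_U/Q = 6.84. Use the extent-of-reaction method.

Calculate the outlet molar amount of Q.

7.19 kmol/h

Conversion of M: M consumed = 0.296 × 190.4 = 56.35 kmol/h = 1ξ₁ + 1ξ₂.
Selectivity: 1ξ₁ / (1ξ₂) = 6.84 → ξ₁ = 6.84 ξ₂.
Substitute: (1·6.84 + 1) ξ₂ = 56.35 → ξ₂ = 7.187 kmol/h, ξ₁ = 49.16 kmol/h.
Outlet amounts (n = n₀ + Σ ν·ξ):
  M: 190.4 − 1(49.16) − 1(7.187) = 134
  R: 237.4 − 2(49.16) − 1(7.187) = 131.9
  U: 0 + 1(49.16) = 49.16
  Q: 0 + 1(7.187) = 7.187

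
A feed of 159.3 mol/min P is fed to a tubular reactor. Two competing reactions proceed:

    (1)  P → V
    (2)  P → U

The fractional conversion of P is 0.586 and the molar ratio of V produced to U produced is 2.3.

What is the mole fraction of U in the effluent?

0.178

Conversion of P: P consumed = 0.586 × 159.3 = 93.35 mol/min = 1ξ₁ + 1ξ₂.
Selectivity: 1ξ₁ / (1ξ₂) = 2.3 → ξ₁ = 2.3 ξ₂.
Substitute: (1·2.3 + 1) ξ₂ = 93.35 → ξ₂ = 28.29 mol/min, ξ₁ = 65.06 mol/min.
Outlet amounts (n = n₀ + Σ ν·ξ):
  P: 159.3 − 1(65.06) − 1(28.29) = 65.95
  V: 0 + 1(65.06) = 65.06
  U: 0 + 1(28.29) = 28.29
Total out = 159.3 mol/min; y_U = 28.29 / 159.3 = 0.1776.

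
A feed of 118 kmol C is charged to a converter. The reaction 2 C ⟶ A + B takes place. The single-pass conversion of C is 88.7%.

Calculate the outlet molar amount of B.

C reacted = 0.887 × 118 = 104.7 kmol; ν_C = −2, so ξ = 104.7/2 = 52.33 kmol.
Outlet amounts (n = n₀ + ν ξ):
  C: 118 − 2(52.33) = 13.33
  A: 0 + 1(52.33) = 52.33
  B: 0 + 1(52.33) = 52.33

52.3 kmol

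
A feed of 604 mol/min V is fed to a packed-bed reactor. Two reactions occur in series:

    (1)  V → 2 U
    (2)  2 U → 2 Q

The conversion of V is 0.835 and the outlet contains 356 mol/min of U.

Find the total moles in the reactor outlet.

Conversion of V: V consumed = 1ξ₁ = 0.835 × 604 → ξ₁ = 504.3 mol/min.
U balance: n_U = 0 + 2ξ₁ − 2ξ₂ = 356 → ξ₂ = (2·504.3 − 356)/2 = 326.3 mol/min.
Outlet amounts (n = n₀ + Σ ν·ξ):
  V: 604 − 1(504.3) = 99.66
  U: 0 + 2(504.3) − 2(326.3) = 356
  Q: 0 + 2(326.3) = 652.7
Total out = 99.66 + 356 + 652.7 = 1108 mol/min.

1110 mol/min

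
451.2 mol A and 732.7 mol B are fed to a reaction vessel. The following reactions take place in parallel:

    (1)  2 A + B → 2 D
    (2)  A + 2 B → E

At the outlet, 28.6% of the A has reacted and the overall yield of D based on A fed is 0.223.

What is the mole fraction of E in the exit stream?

0.0264

Yield of D: 2ξ₁ / 451.2 = 0.223 → ξ₁ = 50.31 mol.
Conversion of A: 2ξ₁ + 1ξ₂ = 0.286 × 451.2 = 129 → ξ₂ = 28.43 mol.
Outlet amounts (n = n₀ + Σ ν·ξ):
  A: 451.2 − 2(50.31) − 1(28.43) = 322.2
  B: 732.7 − 1(50.31) − 2(28.43) = 625.5
  D: 0 + 2(50.31) = 100.6
  E: 0 + 1(28.43) = 28.43
Total out = 1077 mol; y_E = 28.43 / 1077 = 0.0264.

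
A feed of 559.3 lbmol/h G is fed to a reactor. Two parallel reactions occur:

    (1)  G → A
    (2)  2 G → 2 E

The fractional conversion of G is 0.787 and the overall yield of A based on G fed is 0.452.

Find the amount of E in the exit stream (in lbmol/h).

187 lbmol/h

Yield of A: 1ξ₁ / 559.3 = 0.452 → ξ₁ = 252.8 lbmol/h.
Conversion of G: 1ξ₁ + 2ξ₂ = 0.787 × 559.3 = 440.2 → ξ₂ = 93.68 lbmol/h.
Outlet amounts (n = n₀ + Σ ν·ξ):
  G: 559.3 − 1(252.8) − 2(93.68) = 119.1
  A: 0 + 1(252.8) = 252.8
  E: 0 + 2(93.68) = 187.4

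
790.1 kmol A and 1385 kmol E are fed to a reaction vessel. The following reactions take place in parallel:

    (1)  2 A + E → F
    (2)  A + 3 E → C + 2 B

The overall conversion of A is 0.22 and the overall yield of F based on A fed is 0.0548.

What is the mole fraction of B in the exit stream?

0.0872

Yield of F: 1ξ₁ / 790.1 = 0.0548 → ξ₁ = 43.3 kmol.
Conversion of A: 2ξ₁ + 1ξ₂ = 0.22 × 790.1 = 173.8 → ξ₂ = 87.23 kmol.
Outlet amounts (n = n₀ + Σ ν·ξ):
  A: 790.1 − 2(43.3) − 1(87.23) = 616.3
  E: 1385 − 1(43.3) − 3(87.23) = 1080
  F: 0 + 1(43.3) = 43.3
  C: 0 + 1(87.23) = 87.23
  B: 0 + 2(87.23) = 174.5
Total out = 2001 kmol; y_B = 174.5 / 2001 = 0.08717.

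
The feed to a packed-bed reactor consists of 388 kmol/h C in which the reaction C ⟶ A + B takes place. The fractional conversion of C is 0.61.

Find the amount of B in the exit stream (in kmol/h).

C reacted = 0.61 × 388 = 236.7 kmol/h; ν_C = −1, so ξ = 236.7/1 = 236.7 kmol/h.
Outlet amounts (n = n₀ + ν ξ):
  C: 388 − 1(236.7) = 151.3
  A: 0 + 1(236.7) = 236.7
  B: 0 + 1(236.7) = 236.7

237 kmol/h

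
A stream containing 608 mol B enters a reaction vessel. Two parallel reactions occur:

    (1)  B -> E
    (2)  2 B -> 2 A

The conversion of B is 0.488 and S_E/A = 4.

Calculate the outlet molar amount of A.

59.3 mol

Conversion of B: B consumed = 0.488 × 608 = 296.7 mol = 1ξ₁ + 2ξ₂.
Selectivity: 1ξ₁ / (2ξ₂) = 4 → ξ₁ = 8 ξ₂.
Substitute: (1·8 + 2) ξ₂ = 296.7 → ξ₂ = 29.67 mol, ξ₁ = 237.4 mol.
Outlet amounts (n = n₀ + Σ ν·ξ):
  B: 608 − 1(237.4) − 2(29.67) = 311.3
  E: 0 + 1(237.4) = 237.4
  A: 0 + 2(29.67) = 59.34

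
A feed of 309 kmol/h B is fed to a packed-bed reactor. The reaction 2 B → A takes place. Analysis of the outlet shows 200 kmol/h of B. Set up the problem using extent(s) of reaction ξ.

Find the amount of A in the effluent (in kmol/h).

54.5 kmol/h

For B: n = n₀ − 2ξ → 200 = 309 − 2ξ, giving ξ = 54.5 kmol/h.
Outlet amounts (n = n₀ + ν ξ):
  B: 309 − 2(54.5) = 200
  A: 0 + 1(54.5) = 54.5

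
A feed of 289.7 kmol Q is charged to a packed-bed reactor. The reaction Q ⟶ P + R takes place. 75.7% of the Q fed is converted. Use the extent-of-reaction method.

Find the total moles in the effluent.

Q reacted = 0.757 × 289.7 = 219.3 kmol; ν_Q = −1, so ξ = 219.3/1 = 219.3 kmol.
Outlet amounts (n = n₀ + ν ξ):
  Q: 289.7 − 1(219.3) = 70.4
  P: 0 + 1(219.3) = 219.3
  R: 0 + 1(219.3) = 219.3
Total out = 70.4 + 219.3 + 219.3 = 509 kmol.

509 kmol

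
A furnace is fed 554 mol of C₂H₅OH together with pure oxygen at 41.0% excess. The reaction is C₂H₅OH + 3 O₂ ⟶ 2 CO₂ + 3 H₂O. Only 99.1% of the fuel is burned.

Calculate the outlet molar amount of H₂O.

1650 mol

Stoichiometric O₂ = 3 × 554 = 1662 mol; O₂ fed = 1662 × 1.410 = 2343 mol.
Fuel reacted = 0.991 × 554 → ξ = 549 mol.
Outlet (n = n₀ + ν ξ):
  C₂H₅OH: 554 − 1(549) = 4.986
  O₂: 2343 − 3(549) = 696.4
  CO₂: 0 + 2(549) = 1098
  H₂O: 0 + 3(549) = 1647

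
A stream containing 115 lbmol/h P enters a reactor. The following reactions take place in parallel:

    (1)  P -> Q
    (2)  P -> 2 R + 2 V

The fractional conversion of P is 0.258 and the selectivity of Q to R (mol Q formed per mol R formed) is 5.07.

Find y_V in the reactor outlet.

0.0433

Conversion of P: P consumed = 0.258 × 115 = 29.67 lbmol/h = 1ξ₁ + 1ξ₂.
Selectivity: 1ξ₁ / (2ξ₂) = 5.07 → ξ₁ = 10.14 ξ₂.
Substitute: (1·10.14 + 1) ξ₂ = 29.67 → ξ₂ = 2.663 lbmol/h, ξ₁ = 27.01 lbmol/h.
Outlet amounts (n = n₀ + Σ ν·ξ):
  P: 115 − 1(27.01) − 1(2.663) = 85.33
  Q: 0 + 1(27.01) = 27.01
  R: 0 + 2(2.663) = 5.327
  V: 0 + 2(2.663) = 5.327
Total out = 123 lbmol/h; y_V = 5.327 / 123 = 0.04331.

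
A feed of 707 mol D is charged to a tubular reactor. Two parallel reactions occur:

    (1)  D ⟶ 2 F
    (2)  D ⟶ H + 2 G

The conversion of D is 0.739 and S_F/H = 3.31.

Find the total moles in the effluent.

Conversion of D: D consumed = 0.739 × 707 = 522.5 mol = 1ξ₁ + 1ξ₂.
Selectivity: 2ξ₁ / (1ξ₂) = 3.31 → ξ₁ = 1.655 ξ₂.
Substitute: (1·1.655 + 1) ξ₂ = 522.5 → ξ₂ = 196.8 mol, ξ₁ = 325.7 mol.
Outlet amounts (n = n₀ + Σ ν·ξ):
  D: 707 − 1(325.7) − 1(196.8) = 184.5
  F: 0 + 2(325.7) = 651.4
  H: 0 + 1(196.8) = 196.8
  G: 0 + 2(196.8) = 393.6
Total out = 184.5 + 651.4 + 196.8 + 393.6 = 1426 mol.

1430 mol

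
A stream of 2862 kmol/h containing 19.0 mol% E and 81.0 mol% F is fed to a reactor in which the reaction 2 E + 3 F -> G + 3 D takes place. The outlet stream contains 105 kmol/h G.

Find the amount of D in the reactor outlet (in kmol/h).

315 kmol/h

For G: n = n₀ + 1ξ → 105 = 0 + 1ξ, giving ξ = 105 kmol/h.
Outlet amounts (n = n₀ + ν ξ):
  E: 543.8 − 2(105) = 333.8
  F: 2318 − 3(105) = 2003
  G: 0 + 1(105) = 105
  D: 0 + 3(105) = 315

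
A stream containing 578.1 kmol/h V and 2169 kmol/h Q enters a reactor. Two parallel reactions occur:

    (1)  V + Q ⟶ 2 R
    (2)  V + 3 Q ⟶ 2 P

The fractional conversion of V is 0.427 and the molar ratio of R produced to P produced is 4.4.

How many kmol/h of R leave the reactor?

Conversion of V: V consumed = 0.427 × 578.1 = 246.8 kmol/h = 1ξ₁ + 1ξ₂.
Selectivity: 2ξ₁ / (2ξ₂) = 4.4 → ξ₁ = 4.4 ξ₂.
Substitute: (1·4.4 + 1) ξ₂ = 246.8 → ξ₂ = 45.71 kmol/h, ξ₁ = 201.1 kmol/h.
Outlet amounts (n = n₀ + Σ ν·ξ):
  V: 578.1 − 1(201.1) − 1(45.71) = 331.3
  Q: 2169 − 1(201.1) − 3(45.71) = 1831
  R: 0 + 2(201.1) = 402.3
  P: 0 + 2(45.71) = 91.43

402 kmol/h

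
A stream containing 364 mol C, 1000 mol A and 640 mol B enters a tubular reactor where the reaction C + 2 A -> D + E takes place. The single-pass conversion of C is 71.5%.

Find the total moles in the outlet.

C reacted = 0.715 × 364 = 260.3 mol; ν_C = −1, so ξ = 260.3/1 = 260.3 mol.
Outlet amounts (n = n₀ + ν ξ):
  C: 364 − 1(260.3) = 103.7
  A: 1000 − 2(260.3) = 479.5
  D: 0 + 1(260.3) = 260.3
  E: 0 + 1(260.3) = 260.3
  B: 640 (inert)
Total out = 103.7 + 479.5 + 260.3 + 260.3 + 640 = 1744 mol.

1740 mol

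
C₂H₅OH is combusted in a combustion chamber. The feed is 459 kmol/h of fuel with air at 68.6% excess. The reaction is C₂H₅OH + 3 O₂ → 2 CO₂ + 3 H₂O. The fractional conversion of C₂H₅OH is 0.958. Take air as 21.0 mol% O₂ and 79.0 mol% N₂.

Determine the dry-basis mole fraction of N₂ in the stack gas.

0.821

Stoichiometric O₂ = 3 × 459 = 1377 kmol/h; O₂ fed = 1377 × 1.686 = 2322 kmol/h.
N₂ fed = 2322 × 79/21 = 8734 kmol/h.
Fuel reacted = 0.958 × 459 → ξ = 439.7 kmol/h.
Outlet (n = n₀ + ν ξ):
  C₂H₅OH: 459 − 1(439.7) = 19.28
  O₂: 2322 − 3(439.7) = 1002
  N₂: 8734 (inert)
  CO₂: 0 + 2(439.7) = 879.4
  H₂O: 0 + 3(439.7) = 1319
Dry total = 10630 kmol/h; y_N₂ (dry) = 8734 / 10630 = 0.8212.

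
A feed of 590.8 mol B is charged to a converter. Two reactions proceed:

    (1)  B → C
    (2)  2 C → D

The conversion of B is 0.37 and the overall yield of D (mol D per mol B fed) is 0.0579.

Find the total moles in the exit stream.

557 mol

Conversion of B: B consumed = 1ξ₁ = 0.37 × 590.8 → ξ₁ = 218.6 mol.
Yield of D: 1ξ₂ / 590.8 = 0.0579 → ξ₂ = 34.21 mol.
Outlet amounts (n = n₀ + Σ ν·ξ):
  B: 590.8 − 1(218.6) = 372.2
  C: 0 + 1(218.6) − 2(34.21) = 150.2
  D: 0 + 1(34.21) = 34.21
Total out = 372.2 + 150.2 + 34.21 = 556.6 mol.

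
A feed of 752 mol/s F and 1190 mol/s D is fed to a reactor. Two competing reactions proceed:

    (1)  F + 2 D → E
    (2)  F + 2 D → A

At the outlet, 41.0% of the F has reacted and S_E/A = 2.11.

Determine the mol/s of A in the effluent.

99.1 mol/s

Conversion of F: F consumed = 0.41 × 752 = 308.3 mol/s = 1ξ₁ + 1ξ₂.
Selectivity: 1ξ₁ / (1ξ₂) = 2.11 → ξ₁ = 2.11 ξ₂.
Substitute: (1·2.11 + 1) ξ₂ = 308.3 → ξ₂ = 99.14 mol/s, ξ₁ = 209.2 mol/s.
Outlet amounts (n = n₀ + Σ ν·ξ):
  F: 752 − 1(209.2) − 1(99.14) = 443.7
  D: 1190 − 2(209.2) − 2(99.14) = 573.4
  E: 0 + 1(209.2) = 209.2
  A: 0 + 1(99.14) = 99.14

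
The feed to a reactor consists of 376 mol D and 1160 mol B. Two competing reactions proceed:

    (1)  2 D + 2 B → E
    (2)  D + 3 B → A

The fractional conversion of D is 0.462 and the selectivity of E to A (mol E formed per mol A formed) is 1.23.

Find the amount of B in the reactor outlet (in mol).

886 mol

Conversion of D: D consumed = 0.462 × 376 = 173.7 mol = 2ξ₁ + 1ξ₂.
Selectivity: 1ξ₁ / (1ξ₂) = 1.23 → ξ₁ = 1.23 ξ₂.
Substitute: (2·1.23 + 1) ξ₂ = 173.7 → ξ₂ = 50.21 mol, ξ₁ = 61.75 mol.
Outlet amounts (n = n₀ + Σ ν·ξ):
  D: 376 − 2(61.75) − 1(50.21) = 202.3
  B: 1160 − 2(61.75) − 3(50.21) = 885.9
  E: 0 + 1(61.75) = 61.75
  A: 0 + 1(50.21) = 50.21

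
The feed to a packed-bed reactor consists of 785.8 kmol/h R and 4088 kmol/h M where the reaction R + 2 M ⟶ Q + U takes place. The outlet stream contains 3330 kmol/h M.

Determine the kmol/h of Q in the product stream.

For M: n = n₀ − 2ξ → 3330 = 4088 − 2ξ, giving ξ = 379 kmol/h.
Outlet amounts (n = n₀ + ν ξ):
  R: 785.8 − 1(379) = 406.8
  M: 4088 − 2(379) = 3330
  Q: 0 + 1(379) = 379
  U: 0 + 1(379) = 379

379 kmol/h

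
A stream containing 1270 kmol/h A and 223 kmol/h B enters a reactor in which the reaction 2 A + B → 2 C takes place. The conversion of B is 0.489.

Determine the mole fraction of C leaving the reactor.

0.158

B reacted = 0.489 × 223 = 109 kmol/h; ν_B = −1, so ξ = 109/1 = 109 kmol/h.
Outlet amounts (n = n₀ + ν ξ):
  A: 1270 − 2(109) = 1052
  B: 223 − 1(109) = 114
  C: 0 + 2(109) = 218.1
Total out = 1384 kmol/h; y_C = 218.1 / 1384 = 0.1576.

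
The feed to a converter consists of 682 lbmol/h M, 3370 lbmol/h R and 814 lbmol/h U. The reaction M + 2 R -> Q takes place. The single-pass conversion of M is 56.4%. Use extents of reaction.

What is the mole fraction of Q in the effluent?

M reacted = 0.564 × 682 = 384.6 lbmol/h; ν_M = −1, so ξ = 384.6/1 = 384.6 lbmol/h.
Outlet amounts (n = n₀ + ν ξ):
  M: 682 − 1(384.6) = 297.4
  R: 3370 − 2(384.6) = 2601
  Q: 0 + 1(384.6) = 384.6
  U: 814 (inert)
Total out = 4097 lbmol/h; y_Q = 384.6 / 4097 = 0.09389.

0.0939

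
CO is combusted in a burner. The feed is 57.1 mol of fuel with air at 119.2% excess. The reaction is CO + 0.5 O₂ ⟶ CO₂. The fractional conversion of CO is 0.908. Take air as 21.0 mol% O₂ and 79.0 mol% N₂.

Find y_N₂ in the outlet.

0.715

Stoichiometric O₂ = 0.5 × 57.1 = 28.55 mol; O₂ fed = 28.55 × 2.192 = 62.58 mol.
N₂ fed = 62.58 × 79/21 = 235.4 mol.
Fuel reacted = 0.908 × 57.1 → ξ = 51.85 mol.
Outlet (n = n₀ + ν ξ):
  CO: 57.1 − 1(51.85) = 5.253
  O₂: 62.58 − 0.5(51.85) = 36.66
  N₂: 235.4 (inert)
  CO₂: 0 + 1(51.85) = 51.85
Total out = 329.2 mol; y_N₂ = 235.4 / 329.2 = 0.7152.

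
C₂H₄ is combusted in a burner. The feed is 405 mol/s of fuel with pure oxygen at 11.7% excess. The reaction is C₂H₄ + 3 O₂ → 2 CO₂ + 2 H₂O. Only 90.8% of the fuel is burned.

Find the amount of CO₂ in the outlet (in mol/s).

735 mol/s

Stoichiometric O₂ = 3 × 405 = 1215 mol/s; O₂ fed = 1215 × 1.117 = 1357 mol/s.
Fuel reacted = 0.908 × 405 → ξ = 367.7 mol/s.
Outlet (n = n₀ + ν ξ):
  C₂H₄: 405 − 1(367.7) = 37.26
  O₂: 1357 − 3(367.7) = 253.9
  CO₂: 0 + 2(367.7) = 735.5
  H₂O: 0 + 2(367.7) = 735.5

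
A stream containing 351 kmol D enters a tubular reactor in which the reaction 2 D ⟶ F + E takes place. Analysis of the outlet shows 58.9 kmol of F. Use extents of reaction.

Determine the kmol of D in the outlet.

For F: n = n₀ + 1ξ → 58.9 = 0 + 1ξ, giving ξ = 58.9 kmol.
Outlet amounts (n = n₀ + ν ξ):
  D: 351 − 2(58.9) = 233.2
  F: 0 + 1(58.9) = 58.9
  E: 0 + 1(58.9) = 58.9

233 kmol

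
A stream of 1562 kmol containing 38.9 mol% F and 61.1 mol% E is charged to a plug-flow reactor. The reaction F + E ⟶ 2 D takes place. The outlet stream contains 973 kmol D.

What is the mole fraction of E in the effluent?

0.3

For D: n = n₀ + 2ξ → 973 = 0 + 2ξ, giving ξ = 486.5 kmol.
Outlet amounts (n = n₀ + ν ξ):
  F: 607.6 − 1(486.5) = 121.1
  E: 954.4 − 1(486.5) = 467.9
  D: 0 + 2(486.5) = 973
Total out = 1562 kmol; y_E = 467.9 / 1562 = 0.2995.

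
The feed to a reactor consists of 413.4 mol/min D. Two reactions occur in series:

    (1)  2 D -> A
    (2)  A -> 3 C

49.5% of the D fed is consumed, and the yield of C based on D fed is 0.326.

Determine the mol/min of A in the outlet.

Conversion of D: D consumed = 2ξ₁ = 0.495 × 413.4 → ξ₁ = 102.3 mol/min.
Yield of C: 3ξ₂ / 413.4 = 0.326 → ξ₂ = 44.92 mol/min.
Outlet amounts (n = n₀ + Σ ν·ξ):
  D: 413.4 − 2(102.3) = 208.8
  A: 0 + 1(102.3) − 1(44.92) = 57.39
  C: 0 + 3(44.92) = 134.8

57.4 mol/min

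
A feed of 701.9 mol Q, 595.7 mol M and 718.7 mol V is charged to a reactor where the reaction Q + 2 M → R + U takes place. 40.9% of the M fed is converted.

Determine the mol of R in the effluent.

122 mol

M reacted = 0.409 × 595.7 = 243.6 mol; ν_M = −2, so ξ = 243.6/2 = 121.8 mol.
Outlet amounts (n = n₀ + ν ξ):
  Q: 701.9 − 1(121.8) = 580.1
  M: 595.7 − 2(121.8) = 352.1
  R: 0 + 1(121.8) = 121.8
  U: 0 + 1(121.8) = 121.8
  V: 718.7 (inert)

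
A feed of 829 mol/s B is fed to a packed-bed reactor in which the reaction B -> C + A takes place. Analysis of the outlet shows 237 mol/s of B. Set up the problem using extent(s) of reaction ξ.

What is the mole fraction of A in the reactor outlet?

For B: n = n₀ − 1ξ → 237 = 829 − 1ξ, giving ξ = 592 mol/s.
Outlet amounts (n = n₀ + ν ξ):
  B: 829 − 1(592) = 237
  C: 0 + 1(592) = 592
  A: 0 + 1(592) = 592
Total out = 1421 mol/s; y_A = 592 / 1421 = 0.4166.

0.417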